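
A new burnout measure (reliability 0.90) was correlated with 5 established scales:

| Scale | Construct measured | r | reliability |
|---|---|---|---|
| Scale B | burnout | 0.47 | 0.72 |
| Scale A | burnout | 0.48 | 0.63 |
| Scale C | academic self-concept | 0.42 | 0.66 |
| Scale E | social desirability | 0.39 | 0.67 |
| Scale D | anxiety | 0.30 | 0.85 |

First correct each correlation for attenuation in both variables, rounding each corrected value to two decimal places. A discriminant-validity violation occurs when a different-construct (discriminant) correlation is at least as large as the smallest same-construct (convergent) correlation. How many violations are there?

Disattenuated r (r / √(r_scale · r_new)):
  Scale B (conv): 0.47 / √(0.72·0.90) = 0.58
  Scale A (conv): 0.48 / √(0.63·0.90) = 0.64
  Scale C (disc): 0.42 / √(0.66·0.90) = 0.54
  Scale E (disc): 0.39 / √(0.67·0.90) = 0.50
  Scale D (disc): 0.30 / √(0.85·0.90) = 0.34
Smallest convergent = 0.58. Discriminant values: 0.54, 0.50, 0.34; count ≥ 0.58 → 0.

0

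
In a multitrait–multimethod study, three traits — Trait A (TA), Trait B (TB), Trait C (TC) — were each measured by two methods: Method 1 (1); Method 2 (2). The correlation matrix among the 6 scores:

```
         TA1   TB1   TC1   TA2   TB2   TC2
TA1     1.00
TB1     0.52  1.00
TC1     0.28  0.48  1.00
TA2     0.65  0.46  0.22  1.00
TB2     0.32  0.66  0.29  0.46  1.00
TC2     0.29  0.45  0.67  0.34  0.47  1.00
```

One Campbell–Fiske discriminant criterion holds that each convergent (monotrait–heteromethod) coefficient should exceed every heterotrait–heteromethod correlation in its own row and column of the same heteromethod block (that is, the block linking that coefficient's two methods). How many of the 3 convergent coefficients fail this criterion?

0

Checking each validity diagonal entry against its comparison values:
TA (methods 1·2): 0.65 vs {0.32, 0.46, 0.29, 0.22} → pass.
TB (methods 1·2): 0.66 vs {0.46, 0.32, 0.45, 0.29} → pass.
TC (methods 1·2): 0.67 vs {0.22, 0.29, 0.29, 0.45} → pass.
0 of 3 fail.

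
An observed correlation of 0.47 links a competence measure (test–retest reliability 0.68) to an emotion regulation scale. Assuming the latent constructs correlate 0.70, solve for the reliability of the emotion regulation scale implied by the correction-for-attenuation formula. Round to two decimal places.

0.66

r_true = r_obs / √(r_xx · r_yy) ⇒ 0.70 = 0.47 / √(0.68 · r_yy).
√(0.68 · r_yy) = 0.47 / 0.70 = 0.6714; 0.68 · r_yy = 0.4508; r_yy = 0.4508 / 0.68 ≈ 0.66.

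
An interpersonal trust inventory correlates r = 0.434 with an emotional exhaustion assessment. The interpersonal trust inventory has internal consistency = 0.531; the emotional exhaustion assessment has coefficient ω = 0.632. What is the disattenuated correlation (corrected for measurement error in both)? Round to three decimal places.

r_true = r_obs / √(r_xx · r_yy) = 0.434 / √(0.531 × 0.632) = 0.434 / √0.335592 = 0.434 / 0.5793 ≈ 0.749.

0.749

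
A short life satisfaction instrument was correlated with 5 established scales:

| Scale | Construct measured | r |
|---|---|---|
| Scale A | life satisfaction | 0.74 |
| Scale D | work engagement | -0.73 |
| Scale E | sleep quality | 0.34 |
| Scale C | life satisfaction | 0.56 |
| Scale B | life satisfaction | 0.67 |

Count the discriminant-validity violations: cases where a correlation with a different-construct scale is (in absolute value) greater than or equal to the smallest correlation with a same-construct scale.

1

Convergent (same construct = life satisfaction): Scale A, Scale C, Scale B.
Smallest convergent = 0.56. Discriminant |r|: 0.73, 0.34; count ≥ 0.56 → 1.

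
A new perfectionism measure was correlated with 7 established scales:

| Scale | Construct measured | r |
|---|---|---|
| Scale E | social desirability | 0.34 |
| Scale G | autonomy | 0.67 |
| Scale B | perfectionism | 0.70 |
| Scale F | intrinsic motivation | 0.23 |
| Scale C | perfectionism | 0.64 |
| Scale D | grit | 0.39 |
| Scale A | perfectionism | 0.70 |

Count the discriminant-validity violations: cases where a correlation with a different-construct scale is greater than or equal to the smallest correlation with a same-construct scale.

1

Convergent (same construct = perfectionism): Scale B, Scale C, Scale A.
Smallest convergent = 0.64. Discriminant values: 0.34, 0.67, 0.23, 0.39; count ≥ 0.64 → 1.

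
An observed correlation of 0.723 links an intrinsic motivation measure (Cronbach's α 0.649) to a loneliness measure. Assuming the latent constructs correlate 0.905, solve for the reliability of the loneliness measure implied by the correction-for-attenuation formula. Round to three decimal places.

0.983

r_true = r_obs / √(r_xx · r_yy) ⇒ 0.905 = 0.723 / √(0.649 · r_yy).
√(0.649 · r_yy) = 0.723 / 0.905 = 0.7989; 0.649 · r_yy = 0.6382; r_yy = 0.6382 / 0.649 ≈ 0.983.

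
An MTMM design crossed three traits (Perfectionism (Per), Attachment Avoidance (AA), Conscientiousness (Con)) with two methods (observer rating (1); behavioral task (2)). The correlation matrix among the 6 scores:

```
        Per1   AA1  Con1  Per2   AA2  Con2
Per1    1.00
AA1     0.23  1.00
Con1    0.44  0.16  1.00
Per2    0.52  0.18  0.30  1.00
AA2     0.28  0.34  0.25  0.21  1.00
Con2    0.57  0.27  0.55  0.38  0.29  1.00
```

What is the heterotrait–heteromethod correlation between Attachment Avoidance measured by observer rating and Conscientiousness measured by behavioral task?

Different traits and methods: r(AA1, Con2) = 0.27.

0.27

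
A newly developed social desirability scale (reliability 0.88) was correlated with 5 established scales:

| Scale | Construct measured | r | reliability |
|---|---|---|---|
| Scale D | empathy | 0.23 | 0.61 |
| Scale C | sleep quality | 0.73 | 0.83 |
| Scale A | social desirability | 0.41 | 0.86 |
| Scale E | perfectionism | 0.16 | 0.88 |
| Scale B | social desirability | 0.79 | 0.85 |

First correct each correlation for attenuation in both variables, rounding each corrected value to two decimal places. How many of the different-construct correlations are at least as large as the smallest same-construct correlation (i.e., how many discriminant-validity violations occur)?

Disattenuated r (r / √(r_scale · r_new)):
  Scale D (disc): 0.23 / √(0.61·0.88) = 0.31
  Scale C (disc): 0.73 / √(0.83·0.88) = 0.85
  Scale A (conv): 0.41 / √(0.86·0.88) = 0.47
  Scale E (disc): 0.16 / √(0.88·0.88) = 0.18
  Scale B (conv): 0.79 / √(0.85·0.88) = 0.91
Smallest convergent = 0.47. Discriminant values: 0.31, 0.85, 0.18; count ≥ 0.47 → 1.

1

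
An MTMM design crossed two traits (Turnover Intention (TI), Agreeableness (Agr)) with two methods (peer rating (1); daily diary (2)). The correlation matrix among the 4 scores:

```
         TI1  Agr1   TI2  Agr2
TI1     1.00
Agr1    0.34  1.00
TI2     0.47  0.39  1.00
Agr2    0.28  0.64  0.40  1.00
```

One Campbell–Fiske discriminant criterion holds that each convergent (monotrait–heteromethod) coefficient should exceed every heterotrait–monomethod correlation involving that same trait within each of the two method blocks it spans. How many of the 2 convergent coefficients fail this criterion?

Each convergent coefficient versus the relevant comparison correlations:
TI (methods 1·2): 0.47 vs {0.34, 0.40} → pass.
Agr (methods 1·2): 0.64 vs {0.34, 0.40} → pass.
0 of 2 fail.

0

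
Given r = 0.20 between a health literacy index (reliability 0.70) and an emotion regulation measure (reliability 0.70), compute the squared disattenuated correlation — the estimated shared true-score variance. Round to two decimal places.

0.08

Disattenuated r = 0.20 / √(0.70 × 0.70) = 0.20 / 0.7000 = 0.2857.
Shared true-score variance = 0.2857² = 0.0816 ≈ 0.08.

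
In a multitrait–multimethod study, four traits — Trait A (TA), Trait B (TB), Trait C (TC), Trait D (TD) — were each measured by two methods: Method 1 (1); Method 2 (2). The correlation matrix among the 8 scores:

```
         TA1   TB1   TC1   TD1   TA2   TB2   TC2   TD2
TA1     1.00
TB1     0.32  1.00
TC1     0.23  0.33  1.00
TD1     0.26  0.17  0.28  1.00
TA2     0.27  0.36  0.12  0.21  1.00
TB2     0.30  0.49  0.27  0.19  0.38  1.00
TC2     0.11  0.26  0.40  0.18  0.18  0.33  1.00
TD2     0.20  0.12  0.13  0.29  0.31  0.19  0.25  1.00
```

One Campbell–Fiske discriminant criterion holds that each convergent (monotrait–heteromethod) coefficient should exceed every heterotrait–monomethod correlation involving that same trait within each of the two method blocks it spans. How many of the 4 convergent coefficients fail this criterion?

2

Checking each validity diagonal entry against its comparison values:
TA (methods 1·2): 0.27 vs {0.32, 0.38, 0.23, 0.18, 0.26, 0.31} → fail.
TB (methods 1·2): 0.49 vs {0.32, 0.38, 0.33, 0.33, 0.17, 0.19} → pass.
TC (methods 1·2): 0.40 vs {0.23, 0.18, 0.33, 0.33, 0.28, 0.25} → pass.
TD (methods 1·2): 0.29 vs {0.26, 0.31, 0.17, 0.19, 0.28, 0.25} → fail.
2 of 4 fail.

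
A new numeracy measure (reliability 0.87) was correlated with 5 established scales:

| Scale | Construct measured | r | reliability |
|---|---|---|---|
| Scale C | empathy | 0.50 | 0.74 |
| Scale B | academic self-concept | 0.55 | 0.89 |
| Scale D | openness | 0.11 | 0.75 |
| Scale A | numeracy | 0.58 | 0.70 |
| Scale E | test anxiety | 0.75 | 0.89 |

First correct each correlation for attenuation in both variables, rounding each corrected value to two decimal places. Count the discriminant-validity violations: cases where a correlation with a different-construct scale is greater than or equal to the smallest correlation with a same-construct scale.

Disattenuated r (r / √(r_scale · r_new)):
  Scale C (disc): 0.50 / √(0.74·0.87) = 0.62
  Scale B (disc): 0.55 / √(0.89·0.87) = 0.63
  Scale D (disc): 0.11 / √(0.75·0.87) = 0.14
  Scale A (conv): 0.58 / √(0.70·0.87) = 0.74
  Scale E (disc): 0.75 / √(0.89·0.87) = 0.85
Smallest convergent = 0.74. Discriminant values: 0.62, 0.63, 0.14, 0.85; count ≥ 0.74 → 1.

1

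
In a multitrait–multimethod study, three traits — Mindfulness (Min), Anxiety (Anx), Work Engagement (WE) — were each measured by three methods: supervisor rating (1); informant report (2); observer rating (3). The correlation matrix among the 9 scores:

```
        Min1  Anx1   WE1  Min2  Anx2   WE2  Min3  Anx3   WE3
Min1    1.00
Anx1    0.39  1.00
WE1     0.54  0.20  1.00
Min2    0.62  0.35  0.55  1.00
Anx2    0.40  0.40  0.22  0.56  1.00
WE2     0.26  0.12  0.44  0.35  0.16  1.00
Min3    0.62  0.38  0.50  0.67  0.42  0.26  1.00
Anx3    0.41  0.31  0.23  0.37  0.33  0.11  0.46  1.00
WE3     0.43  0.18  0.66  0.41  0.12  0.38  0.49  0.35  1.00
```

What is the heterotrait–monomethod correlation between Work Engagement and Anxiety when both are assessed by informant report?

Different traits, same method: r(WE2, Anx2) = 0.16.

0.16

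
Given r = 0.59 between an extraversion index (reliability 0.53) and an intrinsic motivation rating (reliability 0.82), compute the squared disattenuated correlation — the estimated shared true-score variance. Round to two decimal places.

0.80

Disattenuated r = 0.59 / √(0.53 × 0.82) = 0.59 / 0.6592 = 0.8950.
Shared true-score variance = 0.8950² = 0.8010 ≈ 0.80.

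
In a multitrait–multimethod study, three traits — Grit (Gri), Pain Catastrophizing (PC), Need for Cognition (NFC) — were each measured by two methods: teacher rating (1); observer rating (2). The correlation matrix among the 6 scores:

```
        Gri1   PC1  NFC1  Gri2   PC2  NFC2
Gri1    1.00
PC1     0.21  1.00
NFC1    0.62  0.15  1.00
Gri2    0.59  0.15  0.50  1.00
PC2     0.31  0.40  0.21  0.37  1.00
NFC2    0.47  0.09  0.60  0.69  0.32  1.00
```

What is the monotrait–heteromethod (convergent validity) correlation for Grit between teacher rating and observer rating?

0.59

Same trait (Gri), different methods: r(Gri1, Gri2) = 0.59.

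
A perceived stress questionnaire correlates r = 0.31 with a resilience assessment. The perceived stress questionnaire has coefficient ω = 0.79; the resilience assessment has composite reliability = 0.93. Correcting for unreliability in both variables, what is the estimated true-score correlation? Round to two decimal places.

r_true = r_obs / √(r_xx · r_yy) = 0.31 / √(0.79 × 0.93) = 0.31 / √0.7347 = 0.31 / 0.8571 ≈ 0.36.

0.36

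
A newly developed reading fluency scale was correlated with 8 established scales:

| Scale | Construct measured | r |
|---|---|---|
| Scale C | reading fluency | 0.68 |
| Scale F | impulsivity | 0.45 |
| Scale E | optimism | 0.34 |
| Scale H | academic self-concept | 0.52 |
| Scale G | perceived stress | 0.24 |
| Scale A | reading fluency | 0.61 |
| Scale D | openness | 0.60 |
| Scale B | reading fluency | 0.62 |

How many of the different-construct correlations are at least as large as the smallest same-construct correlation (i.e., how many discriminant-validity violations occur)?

0

Convergent (same construct = reading fluency): Scale C, Scale A, Scale B.
Smallest convergent = 0.61. Discriminant values: 0.45, 0.34, 0.52, 0.24, 0.60; count ≥ 0.61 → 0.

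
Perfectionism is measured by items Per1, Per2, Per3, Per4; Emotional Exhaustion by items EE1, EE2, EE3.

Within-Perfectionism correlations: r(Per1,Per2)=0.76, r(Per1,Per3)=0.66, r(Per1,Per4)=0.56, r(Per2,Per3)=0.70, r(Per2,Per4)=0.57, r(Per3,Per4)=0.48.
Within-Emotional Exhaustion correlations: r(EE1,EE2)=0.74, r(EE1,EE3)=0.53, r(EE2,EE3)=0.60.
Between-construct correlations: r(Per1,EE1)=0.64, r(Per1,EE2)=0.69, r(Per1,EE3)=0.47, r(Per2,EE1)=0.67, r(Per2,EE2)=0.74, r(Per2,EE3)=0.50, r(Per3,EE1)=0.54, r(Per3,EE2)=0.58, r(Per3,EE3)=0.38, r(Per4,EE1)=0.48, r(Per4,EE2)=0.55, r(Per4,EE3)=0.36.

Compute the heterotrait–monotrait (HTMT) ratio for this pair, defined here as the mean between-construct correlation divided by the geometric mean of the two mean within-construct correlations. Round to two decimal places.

0.88

Between-construct mean = 6.60/12 = 0.5500.
Mean within-Per = 3.73/6 = 0.6217; mean within-EE = 1.87/3 = 0.6233.
Geometric mean = √(0.6217 × 0.6233) = 0.6225.
HTMT = 0.5500 / 0.6225 = 0.88.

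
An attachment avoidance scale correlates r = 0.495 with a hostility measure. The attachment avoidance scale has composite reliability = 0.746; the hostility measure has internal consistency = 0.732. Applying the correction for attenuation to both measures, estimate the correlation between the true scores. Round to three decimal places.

0.670

r_true = r_obs / √(r_xx · r_yy) = 0.495 / √(0.746 × 0.732) = 0.495 / √0.546072 = 0.495 / 0.7390 ≈ 0.670.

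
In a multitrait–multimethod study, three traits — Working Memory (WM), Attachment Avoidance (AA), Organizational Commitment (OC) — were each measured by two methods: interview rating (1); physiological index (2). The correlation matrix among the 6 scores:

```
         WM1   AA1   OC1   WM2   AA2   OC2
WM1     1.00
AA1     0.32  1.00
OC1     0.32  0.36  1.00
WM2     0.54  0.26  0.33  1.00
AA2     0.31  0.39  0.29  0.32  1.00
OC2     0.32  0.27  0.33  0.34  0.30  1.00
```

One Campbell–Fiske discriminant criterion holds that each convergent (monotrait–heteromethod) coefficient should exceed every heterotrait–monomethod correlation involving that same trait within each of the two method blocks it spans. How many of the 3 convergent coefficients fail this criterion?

Each convergent coefficient versus the relevant comparison correlations:
WM (methods 1·2): 0.54 vs {0.32, 0.32, 0.32, 0.34} → pass.
AA (methods 1·2): 0.39 vs {0.32, 0.32, 0.36, 0.30} → pass.
OC (methods 1·2): 0.33 vs {0.32, 0.34, 0.36, 0.30} → fail.
1 of 3 fail.

1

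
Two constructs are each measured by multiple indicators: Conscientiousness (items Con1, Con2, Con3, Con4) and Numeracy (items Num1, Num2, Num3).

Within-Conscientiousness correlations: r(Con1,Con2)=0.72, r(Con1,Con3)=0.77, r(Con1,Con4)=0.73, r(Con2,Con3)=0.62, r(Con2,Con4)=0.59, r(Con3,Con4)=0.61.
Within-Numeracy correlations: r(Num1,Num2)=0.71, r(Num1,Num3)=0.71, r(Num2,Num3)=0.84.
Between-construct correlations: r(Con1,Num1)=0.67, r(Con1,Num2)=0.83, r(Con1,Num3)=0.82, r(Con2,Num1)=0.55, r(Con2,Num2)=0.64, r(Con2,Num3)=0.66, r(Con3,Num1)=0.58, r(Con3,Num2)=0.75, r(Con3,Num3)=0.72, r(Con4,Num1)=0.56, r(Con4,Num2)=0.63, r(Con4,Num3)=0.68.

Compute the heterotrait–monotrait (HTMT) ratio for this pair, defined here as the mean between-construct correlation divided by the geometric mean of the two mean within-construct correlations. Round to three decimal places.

0.947

Between-construct mean = 8.09/12 = 0.6742.
Mean within-Con = 4.04/6 = 0.6733; mean within-Num = 2.26/3 = 0.7533.
Geometric mean = √(0.6733 × 0.7533) = 0.7122.
HTMT = 0.6742 / 0.7122 = 0.947.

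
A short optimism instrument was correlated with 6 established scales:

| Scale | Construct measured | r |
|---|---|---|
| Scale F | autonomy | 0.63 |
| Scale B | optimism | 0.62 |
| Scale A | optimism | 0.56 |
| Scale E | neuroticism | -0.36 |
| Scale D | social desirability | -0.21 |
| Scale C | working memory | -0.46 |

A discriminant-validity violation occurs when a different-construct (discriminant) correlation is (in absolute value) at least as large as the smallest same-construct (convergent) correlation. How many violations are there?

1

Convergent (same construct = optimism): Scale B, Scale A.
Smallest convergent = 0.56. Discriminant |r|: 0.63, 0.36, 0.21, 0.46; count ≥ 0.56 → 1.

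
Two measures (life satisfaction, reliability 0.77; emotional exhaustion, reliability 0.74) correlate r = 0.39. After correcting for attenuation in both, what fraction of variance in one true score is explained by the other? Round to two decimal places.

Disattenuated r = 0.39 / √(0.77 × 0.74) = 0.39 / 0.7549 = 0.5166.
Shared true-score variance = 0.5166² = 0.2669 ≈ 0.27.

0.27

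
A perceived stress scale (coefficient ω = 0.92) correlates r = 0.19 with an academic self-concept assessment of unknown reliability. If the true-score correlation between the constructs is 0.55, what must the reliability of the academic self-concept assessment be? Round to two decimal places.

0.13

r_true = r_obs / √(r_xx · r_yy) ⇒ 0.55 = 0.19 / √(0.92 · r_yy).
√(0.92 · r_yy) = 0.19 / 0.55 = 0.3455; 0.92 · r_yy = 0.1194; r_yy = 0.1194 / 0.92 ≈ 0.13.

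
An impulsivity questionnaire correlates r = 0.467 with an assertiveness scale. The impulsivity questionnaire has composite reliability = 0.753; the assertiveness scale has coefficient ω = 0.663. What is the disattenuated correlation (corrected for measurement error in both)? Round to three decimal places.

0.661

r_true = r_obs / √(r_xx · r_yy) = 0.467 / √(0.753 × 0.663) = 0.467 / √0.499239 = 0.467 / 0.7066 ≈ 0.661.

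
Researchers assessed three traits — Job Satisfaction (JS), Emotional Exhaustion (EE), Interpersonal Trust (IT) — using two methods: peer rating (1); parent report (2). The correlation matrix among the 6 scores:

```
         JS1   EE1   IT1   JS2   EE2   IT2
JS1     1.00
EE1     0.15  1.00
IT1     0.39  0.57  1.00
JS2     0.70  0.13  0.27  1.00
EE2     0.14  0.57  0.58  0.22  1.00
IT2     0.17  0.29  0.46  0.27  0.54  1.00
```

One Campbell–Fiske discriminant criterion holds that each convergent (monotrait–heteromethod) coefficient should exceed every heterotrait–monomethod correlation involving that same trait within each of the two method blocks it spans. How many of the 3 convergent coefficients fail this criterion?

Each convergent coefficient versus the relevant comparison correlations:
JS (methods 1·2): 0.70 vs {0.15, 0.22, 0.39, 0.27} → pass.
EE (methods 1·2): 0.57 vs {0.15, 0.22, 0.57, 0.54} → fail.
IT (methods 1·2): 0.46 vs {0.39, 0.27, 0.57, 0.54} → fail.
2 of 3 fail.

2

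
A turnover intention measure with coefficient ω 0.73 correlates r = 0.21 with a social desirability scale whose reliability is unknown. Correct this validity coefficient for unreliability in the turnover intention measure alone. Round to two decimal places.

Single correction: r_c = r_obs / √r_xx = 0.21 / √0.73 = 0.21 / 0.8544 ≈ 0.25.

0.25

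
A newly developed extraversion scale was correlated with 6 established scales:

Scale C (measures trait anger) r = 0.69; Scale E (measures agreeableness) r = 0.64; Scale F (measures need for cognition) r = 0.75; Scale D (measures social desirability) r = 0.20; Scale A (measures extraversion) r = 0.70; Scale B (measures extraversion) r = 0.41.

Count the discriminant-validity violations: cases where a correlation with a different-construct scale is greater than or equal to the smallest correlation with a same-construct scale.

Convergent (same construct = extraversion): Scale A, Scale B.
Smallest convergent = 0.41. Discriminant values: 0.69, 0.64, 0.75, 0.20; count ≥ 0.41 → 3.

3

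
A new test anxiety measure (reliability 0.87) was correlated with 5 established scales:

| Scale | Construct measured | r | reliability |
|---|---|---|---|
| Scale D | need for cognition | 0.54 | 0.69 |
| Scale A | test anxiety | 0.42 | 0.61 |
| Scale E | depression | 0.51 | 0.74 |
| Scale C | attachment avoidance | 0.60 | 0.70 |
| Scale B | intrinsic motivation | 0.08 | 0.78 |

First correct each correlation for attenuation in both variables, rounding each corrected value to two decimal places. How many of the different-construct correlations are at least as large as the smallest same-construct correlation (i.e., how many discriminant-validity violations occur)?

3

Disattenuated r (r / √(r_scale · r_new)):
  Scale D (disc): 0.54 / √(0.69·0.87) = 0.70
  Scale A (conv): 0.42 / √(0.61·0.87) = 0.58
  Scale E (disc): 0.51 / √(0.74·0.87) = 0.64
  Scale C (disc): 0.60 / √(0.70·0.87) = 0.77
  Scale B (disc): 0.08 / √(0.78·0.87) = 0.10
Smallest convergent = 0.58. Discriminant values: 0.70, 0.64, 0.77, 0.10; count ≥ 0.58 → 3.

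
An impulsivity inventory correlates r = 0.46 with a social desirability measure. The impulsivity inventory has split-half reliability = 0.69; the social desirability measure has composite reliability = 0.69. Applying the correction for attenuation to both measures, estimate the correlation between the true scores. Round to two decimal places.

r_true = r_obs / √(r_xx · r_yy) = 0.46 / √(0.69 × 0.69) = 0.46 / √0.4761 = 0.46 / 0.6900 ≈ 0.67.

0.67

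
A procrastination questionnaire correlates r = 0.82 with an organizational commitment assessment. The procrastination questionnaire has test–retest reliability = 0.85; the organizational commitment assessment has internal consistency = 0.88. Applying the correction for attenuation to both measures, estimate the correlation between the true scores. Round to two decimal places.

r_true = r_obs / √(r_xx · r_yy) = 0.82 / √(0.85 × 0.88) = 0.82 / √0.7480 = 0.82 / 0.8649 ≈ 0.95.

0.95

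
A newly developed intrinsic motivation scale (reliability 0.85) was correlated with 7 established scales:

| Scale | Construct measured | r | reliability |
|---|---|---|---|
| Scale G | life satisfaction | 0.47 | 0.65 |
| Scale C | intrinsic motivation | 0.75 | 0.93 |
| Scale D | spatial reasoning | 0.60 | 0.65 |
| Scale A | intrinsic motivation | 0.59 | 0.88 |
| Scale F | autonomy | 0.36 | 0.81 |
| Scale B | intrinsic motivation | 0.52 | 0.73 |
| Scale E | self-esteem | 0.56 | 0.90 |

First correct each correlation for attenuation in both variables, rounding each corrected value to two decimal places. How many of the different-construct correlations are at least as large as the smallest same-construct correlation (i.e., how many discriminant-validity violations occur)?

1

Disattenuated r (r / √(r_scale · r_new)):
  Scale G (disc): 0.47 / √(0.65·0.85) = 0.63
  Scale C (conv): 0.75 / √(0.93·0.85) = 0.84
  Scale D (disc): 0.60 / √(0.65·0.85) = 0.81
  Scale A (conv): 0.59 / √(0.88·0.85) = 0.68
  Scale F (disc): 0.36 / √(0.81·0.85) = 0.43
  Scale B (conv): 0.52 / √(0.73·0.85) = 0.66
  Scale E (disc): 0.56 / √(0.90·0.85) = 0.64
Smallest convergent = 0.66. Discriminant values: 0.63, 0.81, 0.43, 0.64; count ≥ 0.66 → 1.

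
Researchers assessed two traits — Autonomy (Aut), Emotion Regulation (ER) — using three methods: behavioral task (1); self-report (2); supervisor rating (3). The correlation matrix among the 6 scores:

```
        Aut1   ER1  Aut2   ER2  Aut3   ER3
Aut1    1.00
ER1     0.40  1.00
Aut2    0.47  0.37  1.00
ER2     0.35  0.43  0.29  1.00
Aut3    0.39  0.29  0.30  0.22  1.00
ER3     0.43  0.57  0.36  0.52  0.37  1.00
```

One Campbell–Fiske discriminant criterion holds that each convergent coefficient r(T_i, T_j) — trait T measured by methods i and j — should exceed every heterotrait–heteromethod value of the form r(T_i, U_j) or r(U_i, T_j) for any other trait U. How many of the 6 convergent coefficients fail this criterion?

2

Checking each validity diagonal entry against its comparison values:
Aut (methods 1·2): 0.47 vs {0.35, 0.37} → pass.
Aut (methods 1·3): 0.39 vs {0.43, 0.29} → fail.
Aut (methods 2·3): 0.30 vs {0.36, 0.22} → fail.
ER (methods 1·2): 0.43 vs {0.37, 0.35} → pass.
ER (methods 1·3): 0.57 vs {0.29, 0.43} → pass.
ER (methods 2·3): 0.52 vs {0.22, 0.36} → pass.
2 of 6 fail.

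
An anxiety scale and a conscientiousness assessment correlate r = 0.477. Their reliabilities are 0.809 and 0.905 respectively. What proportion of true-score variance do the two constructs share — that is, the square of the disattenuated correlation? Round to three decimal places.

Disattenuated r = 0.477 / √(0.809 × 0.905) = 0.477 / 0.8557 = 0.5574.
Shared true-score variance = 0.5574² = 0.3107 ≈ 0.311.

0.311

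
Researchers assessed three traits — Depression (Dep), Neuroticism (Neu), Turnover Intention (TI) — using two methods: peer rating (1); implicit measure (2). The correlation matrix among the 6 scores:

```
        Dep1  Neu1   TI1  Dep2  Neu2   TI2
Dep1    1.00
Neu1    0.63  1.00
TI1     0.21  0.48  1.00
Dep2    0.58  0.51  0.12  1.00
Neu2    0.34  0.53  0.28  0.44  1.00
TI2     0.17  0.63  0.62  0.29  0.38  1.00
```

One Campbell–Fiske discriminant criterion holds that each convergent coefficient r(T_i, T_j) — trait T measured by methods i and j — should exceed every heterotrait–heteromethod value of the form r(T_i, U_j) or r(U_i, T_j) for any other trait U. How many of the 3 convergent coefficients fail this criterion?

2

Checking each validity diagonal entry against its comparison values:
Dep (methods 1·2): 0.58 vs {0.34, 0.51, 0.17, 0.12} → pass.
Neu (methods 1·2): 0.53 vs {0.51, 0.34, 0.63, 0.28} → fail.
TI (methods 1·2): 0.62 vs {0.12, 0.17, 0.28, 0.63} → fail.
2 of 3 fail.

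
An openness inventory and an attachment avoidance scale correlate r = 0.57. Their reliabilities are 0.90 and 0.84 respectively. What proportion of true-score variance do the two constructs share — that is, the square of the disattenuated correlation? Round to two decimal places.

0.43

Disattenuated r = 0.57 / √(0.90 × 0.84) = 0.57 / 0.8695 = 0.6555.
Shared true-score variance = 0.6555² = 0.4297 ≈ 0.43.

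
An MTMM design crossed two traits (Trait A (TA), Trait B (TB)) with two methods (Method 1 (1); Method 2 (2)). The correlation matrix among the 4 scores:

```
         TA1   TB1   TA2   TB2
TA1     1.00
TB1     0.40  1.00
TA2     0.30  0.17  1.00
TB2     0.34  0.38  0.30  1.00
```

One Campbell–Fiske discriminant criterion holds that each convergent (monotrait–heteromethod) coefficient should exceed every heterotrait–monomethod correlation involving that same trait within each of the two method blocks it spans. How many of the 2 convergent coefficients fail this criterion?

Checking each validity diagonal entry against its comparison values:
TA (methods 1·2): 0.30 vs {0.40, 0.30} → fail.
TB (methods 1·2): 0.38 vs {0.40, 0.30} → fail.
2 of 2 fail.

2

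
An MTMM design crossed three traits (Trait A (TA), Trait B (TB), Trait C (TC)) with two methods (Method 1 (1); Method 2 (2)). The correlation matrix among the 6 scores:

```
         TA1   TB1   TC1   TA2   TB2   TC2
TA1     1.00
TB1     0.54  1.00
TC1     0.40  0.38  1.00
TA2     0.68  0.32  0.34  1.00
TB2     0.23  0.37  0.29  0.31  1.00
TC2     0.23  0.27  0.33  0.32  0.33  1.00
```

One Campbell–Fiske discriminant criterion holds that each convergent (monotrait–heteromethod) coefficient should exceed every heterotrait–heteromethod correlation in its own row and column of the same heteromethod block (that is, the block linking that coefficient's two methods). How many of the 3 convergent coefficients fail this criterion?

Each convergent coefficient versus the relevant comparison correlations:
TA (methods 1·2): 0.68 vs {0.23, 0.32, 0.23, 0.34} → pass.
TB (methods 1·2): 0.37 vs {0.32, 0.23, 0.27, 0.29} → pass.
TC (methods 1·2): 0.33 vs {0.34, 0.23, 0.29, 0.27} → fail.
1 of 3 fail.

1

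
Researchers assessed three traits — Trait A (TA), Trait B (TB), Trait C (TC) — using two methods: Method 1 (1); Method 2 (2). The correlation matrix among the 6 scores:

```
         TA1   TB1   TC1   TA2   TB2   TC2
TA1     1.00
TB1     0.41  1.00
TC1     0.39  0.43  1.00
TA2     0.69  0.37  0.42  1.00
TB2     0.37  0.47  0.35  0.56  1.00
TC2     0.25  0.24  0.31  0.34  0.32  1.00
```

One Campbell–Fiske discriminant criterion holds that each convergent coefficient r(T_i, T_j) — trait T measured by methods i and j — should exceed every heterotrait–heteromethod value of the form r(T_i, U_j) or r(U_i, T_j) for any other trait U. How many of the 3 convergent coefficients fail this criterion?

1

Each convergent coefficient versus the relevant comparison correlations:
TA (methods 1·2): 0.69 vs {0.37, 0.37, 0.25, 0.42} → pass.
TB (methods 1·2): 0.47 vs {0.37, 0.37, 0.24, 0.35} → pass.
TC (methods 1·2): 0.31 vs {0.42, 0.25, 0.35, 0.24} → fail.
1 of 3 fail.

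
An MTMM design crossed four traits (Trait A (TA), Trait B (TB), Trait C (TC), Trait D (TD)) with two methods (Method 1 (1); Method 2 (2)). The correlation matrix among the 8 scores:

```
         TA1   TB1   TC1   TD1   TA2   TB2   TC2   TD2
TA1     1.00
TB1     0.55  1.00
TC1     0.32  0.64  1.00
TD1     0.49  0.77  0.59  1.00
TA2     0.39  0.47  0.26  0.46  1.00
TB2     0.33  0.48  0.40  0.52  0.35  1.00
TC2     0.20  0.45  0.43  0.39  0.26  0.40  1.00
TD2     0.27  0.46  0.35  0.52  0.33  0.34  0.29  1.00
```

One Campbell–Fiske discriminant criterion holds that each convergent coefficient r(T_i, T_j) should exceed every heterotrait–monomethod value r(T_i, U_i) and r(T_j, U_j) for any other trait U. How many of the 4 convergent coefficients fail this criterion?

4

Convergent coefficients and their comparison sets:
TA (methods 1·2): 0.39 vs {0.55, 0.35, 0.32, 0.26, 0.49, 0.33} → fail.
TB (methods 1·2): 0.48 vs {0.55, 0.35, 0.64, 0.40, 0.77, 0.34} → fail.
TC (methods 1·2): 0.43 vs {0.32, 0.26, 0.64, 0.40, 0.59, 0.29} → fail.
TD (methods 1·2): 0.52 vs {0.49, 0.33, 0.77, 0.34, 0.59, 0.29} → fail.
4 of 4 fail.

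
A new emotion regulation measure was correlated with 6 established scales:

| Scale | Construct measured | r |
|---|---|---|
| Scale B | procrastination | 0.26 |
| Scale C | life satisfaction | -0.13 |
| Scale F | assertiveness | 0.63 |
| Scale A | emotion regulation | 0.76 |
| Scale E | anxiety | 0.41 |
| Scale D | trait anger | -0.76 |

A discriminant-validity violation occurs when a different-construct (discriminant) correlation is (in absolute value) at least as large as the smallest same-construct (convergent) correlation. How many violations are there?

1

Convergent (same construct = emotion regulation): Scale A.
Smallest convergent = 0.76. Discriminant |r|: 0.26, 0.13, 0.63, 0.41, 0.76; count ≥ 0.76 → 1.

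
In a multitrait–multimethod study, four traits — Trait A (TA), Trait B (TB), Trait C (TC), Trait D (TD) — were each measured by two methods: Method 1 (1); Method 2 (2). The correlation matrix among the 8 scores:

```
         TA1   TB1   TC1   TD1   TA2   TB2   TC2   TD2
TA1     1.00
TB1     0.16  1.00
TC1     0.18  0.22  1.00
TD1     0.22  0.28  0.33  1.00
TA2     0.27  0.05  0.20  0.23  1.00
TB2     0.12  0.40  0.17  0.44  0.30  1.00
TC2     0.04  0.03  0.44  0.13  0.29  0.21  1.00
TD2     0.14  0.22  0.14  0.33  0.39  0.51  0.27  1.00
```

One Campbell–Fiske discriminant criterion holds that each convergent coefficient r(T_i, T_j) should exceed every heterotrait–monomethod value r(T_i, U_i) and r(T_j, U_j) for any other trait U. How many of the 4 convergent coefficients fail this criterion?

Checking each validity diagonal entry against its comparison values:
TA (methods 1·2): 0.27 vs {0.16, 0.30, 0.18, 0.29, 0.22, 0.39} → fail.
TB (methods 1·2): 0.40 vs {0.16, 0.30, 0.22, 0.21, 0.28, 0.51} → fail.
TC (methods 1·2): 0.44 vs {0.18, 0.29, 0.22, 0.21, 0.33, 0.27} → pass.
TD (methods 1·2): 0.33 vs {0.22, 0.39, 0.28, 0.51, 0.33, 0.27} → fail.
3 of 4 fail.

3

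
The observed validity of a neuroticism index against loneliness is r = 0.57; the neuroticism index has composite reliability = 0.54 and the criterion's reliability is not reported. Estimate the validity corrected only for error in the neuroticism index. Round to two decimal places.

0.78

Single correction: r_c = r_obs / √r_xx = 0.57 / √0.54 = 0.57 / 0.7348 ≈ 0.78.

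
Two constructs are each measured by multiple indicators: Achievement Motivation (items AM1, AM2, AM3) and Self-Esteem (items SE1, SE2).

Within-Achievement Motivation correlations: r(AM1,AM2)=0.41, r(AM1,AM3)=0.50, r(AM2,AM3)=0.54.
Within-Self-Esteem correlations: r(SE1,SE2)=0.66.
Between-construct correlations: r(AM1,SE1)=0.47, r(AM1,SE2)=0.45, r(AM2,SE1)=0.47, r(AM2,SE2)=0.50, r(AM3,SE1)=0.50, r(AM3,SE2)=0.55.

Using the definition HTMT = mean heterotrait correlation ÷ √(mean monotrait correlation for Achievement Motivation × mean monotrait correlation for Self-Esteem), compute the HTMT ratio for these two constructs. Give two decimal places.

0.87

Mean between = 2.94/6 = 0.4900.
Mean within-AM = 1.45/3 = 0.4833; mean within-SE = 0.66/1 = 0.6600.
Geometric mean = √(0.4833 × 0.6600) = 0.5648.
HTMT = 0.4900 / 0.5648 = 0.87.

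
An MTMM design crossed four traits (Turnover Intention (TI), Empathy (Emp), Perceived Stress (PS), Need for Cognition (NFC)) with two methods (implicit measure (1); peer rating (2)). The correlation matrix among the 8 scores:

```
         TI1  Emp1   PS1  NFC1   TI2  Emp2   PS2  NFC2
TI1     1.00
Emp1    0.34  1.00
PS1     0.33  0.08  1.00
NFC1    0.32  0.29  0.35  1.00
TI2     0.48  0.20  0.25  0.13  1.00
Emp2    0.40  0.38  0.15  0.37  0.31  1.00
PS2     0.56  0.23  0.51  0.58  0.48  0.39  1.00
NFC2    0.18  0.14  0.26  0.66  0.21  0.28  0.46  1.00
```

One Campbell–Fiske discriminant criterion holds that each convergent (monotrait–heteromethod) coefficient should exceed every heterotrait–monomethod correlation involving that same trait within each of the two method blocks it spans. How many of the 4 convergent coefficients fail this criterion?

Each convergent coefficient versus the relevant comparison correlations:
TI (methods 1·2): 0.48 vs {0.34, 0.31, 0.33, 0.48, 0.32, 0.21} → fail.
Emp (methods 1·2): 0.38 vs {0.34, 0.31, 0.08, 0.39, 0.29, 0.28} → fail.
PS (methods 1·2): 0.51 vs {0.33, 0.48, 0.08, 0.39, 0.35, 0.46} → pass.
NFC (methods 1·2): 0.66 vs {0.32, 0.21, 0.29, 0.28, 0.35, 0.46} → pass.
2 of 4 fail.

2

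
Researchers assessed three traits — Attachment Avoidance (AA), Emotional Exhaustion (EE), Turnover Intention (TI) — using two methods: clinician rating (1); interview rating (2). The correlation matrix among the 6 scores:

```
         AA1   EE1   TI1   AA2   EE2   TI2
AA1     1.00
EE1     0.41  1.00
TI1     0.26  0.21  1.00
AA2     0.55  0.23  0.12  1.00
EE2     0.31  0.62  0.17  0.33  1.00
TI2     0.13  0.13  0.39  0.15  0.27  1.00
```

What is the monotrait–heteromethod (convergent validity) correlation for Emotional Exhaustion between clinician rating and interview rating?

0.62

Same trait (EE), different methods: r(EE1, EE2) = 0.62.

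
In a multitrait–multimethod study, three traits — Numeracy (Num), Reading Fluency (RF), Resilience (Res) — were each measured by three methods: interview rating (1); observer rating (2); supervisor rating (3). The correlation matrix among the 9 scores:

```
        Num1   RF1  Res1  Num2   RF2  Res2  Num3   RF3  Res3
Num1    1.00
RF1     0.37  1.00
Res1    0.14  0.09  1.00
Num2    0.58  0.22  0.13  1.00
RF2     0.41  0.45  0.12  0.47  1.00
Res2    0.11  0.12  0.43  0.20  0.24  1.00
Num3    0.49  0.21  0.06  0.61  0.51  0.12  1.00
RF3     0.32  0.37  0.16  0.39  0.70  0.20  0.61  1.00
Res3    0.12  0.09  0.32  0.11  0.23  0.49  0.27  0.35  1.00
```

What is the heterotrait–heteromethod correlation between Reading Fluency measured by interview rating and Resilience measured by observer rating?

Different traits and methods: r(RF1, Res2) = 0.12.

0.12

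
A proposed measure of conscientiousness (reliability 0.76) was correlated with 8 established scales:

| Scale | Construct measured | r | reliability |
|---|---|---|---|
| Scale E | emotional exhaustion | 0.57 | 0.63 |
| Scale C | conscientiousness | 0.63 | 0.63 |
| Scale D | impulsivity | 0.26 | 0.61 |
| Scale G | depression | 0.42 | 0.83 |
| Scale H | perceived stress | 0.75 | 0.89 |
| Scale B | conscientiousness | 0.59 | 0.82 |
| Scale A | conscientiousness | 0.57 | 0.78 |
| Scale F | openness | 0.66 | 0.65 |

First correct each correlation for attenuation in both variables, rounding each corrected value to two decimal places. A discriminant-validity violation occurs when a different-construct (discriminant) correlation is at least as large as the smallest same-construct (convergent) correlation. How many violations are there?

3

Disattenuated r (r / √(r_scale · r_new)):
  Scale E (disc): 0.57 / √(0.63·0.76) = 0.82
  Scale C (conv): 0.63 / √(0.63·0.76) = 0.91
  Scale D (disc): 0.26 / √(0.61·0.76) = 0.38
  Scale G (disc): 0.42 / √(0.83·0.76) = 0.53
  Scale H (disc): 0.75 / √(0.89·0.76) = 0.91
  Scale B (conv): 0.59 / √(0.82·0.76) = 0.75
  Scale A (conv): 0.57 / √(0.78·0.76) = 0.74
  Scale F (disc): 0.66 / √(0.65·0.76) = 0.94
Smallest convergent = 0.74. Discriminant values: 0.82, 0.38, 0.53, 0.91, 0.94; count ≥ 0.74 → 3.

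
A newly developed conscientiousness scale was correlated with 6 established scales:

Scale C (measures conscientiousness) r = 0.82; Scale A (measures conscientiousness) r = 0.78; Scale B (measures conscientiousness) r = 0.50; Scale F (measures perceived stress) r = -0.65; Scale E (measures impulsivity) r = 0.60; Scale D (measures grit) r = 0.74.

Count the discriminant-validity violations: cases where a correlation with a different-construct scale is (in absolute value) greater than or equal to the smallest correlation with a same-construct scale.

Convergent (same construct = conscientiousness): Scale C, Scale A, Scale B.
Smallest convergent = 0.50. Discriminant |r|: 0.65, 0.60, 0.74; count ≥ 0.50 → 3.

3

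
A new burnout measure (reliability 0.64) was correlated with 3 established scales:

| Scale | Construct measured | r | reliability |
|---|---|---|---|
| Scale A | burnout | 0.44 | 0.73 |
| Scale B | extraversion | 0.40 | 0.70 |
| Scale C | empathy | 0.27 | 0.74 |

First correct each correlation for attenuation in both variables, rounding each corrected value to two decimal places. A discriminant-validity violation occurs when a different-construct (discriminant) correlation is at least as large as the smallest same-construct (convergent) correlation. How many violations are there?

Disattenuated r (r / √(r_scale · r_new)):
  Scale A (conv): 0.44 / √(0.73·0.64) = 0.64
  Scale B (disc): 0.40 / √(0.70·0.64) = 0.60
  Scale C (disc): 0.27 / √(0.74·0.64) = 0.39
Smallest convergent = 0.64. Discriminant values: 0.60, 0.39; count ≥ 0.64 → 0.

0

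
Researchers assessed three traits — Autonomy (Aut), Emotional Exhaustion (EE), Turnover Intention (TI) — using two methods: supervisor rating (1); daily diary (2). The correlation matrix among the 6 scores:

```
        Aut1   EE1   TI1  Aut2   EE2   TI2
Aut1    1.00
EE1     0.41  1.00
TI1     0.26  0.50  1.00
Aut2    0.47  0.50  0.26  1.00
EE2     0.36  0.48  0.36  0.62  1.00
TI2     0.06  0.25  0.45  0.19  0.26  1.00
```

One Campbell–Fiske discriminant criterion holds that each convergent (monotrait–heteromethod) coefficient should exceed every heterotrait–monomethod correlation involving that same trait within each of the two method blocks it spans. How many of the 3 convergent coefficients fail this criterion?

Each convergent coefficient versus the relevant comparison correlations:
Aut (methods 1·2): 0.47 vs {0.41, 0.62, 0.26, 0.19} → fail.
EE (methods 1·2): 0.48 vs {0.41, 0.62, 0.50, 0.26} → fail.
TI (methods 1·2): 0.45 vs {0.26, 0.19, 0.50, 0.26} → fail.
3 of 3 fail.

3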